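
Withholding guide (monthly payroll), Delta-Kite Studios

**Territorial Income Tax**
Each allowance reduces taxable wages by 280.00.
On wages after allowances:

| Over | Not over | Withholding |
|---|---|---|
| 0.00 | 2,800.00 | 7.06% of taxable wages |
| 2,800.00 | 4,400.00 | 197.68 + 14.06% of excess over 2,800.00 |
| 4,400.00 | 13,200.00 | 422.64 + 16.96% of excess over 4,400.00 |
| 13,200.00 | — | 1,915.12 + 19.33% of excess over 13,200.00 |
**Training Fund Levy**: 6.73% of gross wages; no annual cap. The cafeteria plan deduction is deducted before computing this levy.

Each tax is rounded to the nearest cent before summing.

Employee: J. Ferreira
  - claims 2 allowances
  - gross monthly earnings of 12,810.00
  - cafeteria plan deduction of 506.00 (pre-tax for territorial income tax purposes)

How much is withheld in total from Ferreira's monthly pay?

2,496.24

Territorial Income Tax: taxable = 12,810.00 − 506.00 − 2×280.00 = 11,744.00
  422.64 + 16.96% × (11,744.00 − 4,400.00) = 422.64 + 16.96% × 7,344.00 = 1,668.18
Training Fund Levy: 6.73% × 12,304.00 = 828.06
Total: 1,668.18 + 828.06 = 2,496.24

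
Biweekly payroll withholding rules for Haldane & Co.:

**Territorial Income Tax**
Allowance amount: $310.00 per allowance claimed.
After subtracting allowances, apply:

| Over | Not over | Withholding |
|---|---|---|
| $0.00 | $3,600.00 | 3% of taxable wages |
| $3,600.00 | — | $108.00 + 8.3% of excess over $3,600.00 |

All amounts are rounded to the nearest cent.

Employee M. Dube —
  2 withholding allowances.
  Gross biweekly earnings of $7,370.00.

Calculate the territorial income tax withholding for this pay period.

Territorial Income Tax: taxable = $7,370.00 − 2×$310.00 = $6,750.00
  $108.00 + 8.3% × ($6,750.00 − $3,600.00) = $108.00 + 8.3% × $3,150.00 = $369.45

$369.45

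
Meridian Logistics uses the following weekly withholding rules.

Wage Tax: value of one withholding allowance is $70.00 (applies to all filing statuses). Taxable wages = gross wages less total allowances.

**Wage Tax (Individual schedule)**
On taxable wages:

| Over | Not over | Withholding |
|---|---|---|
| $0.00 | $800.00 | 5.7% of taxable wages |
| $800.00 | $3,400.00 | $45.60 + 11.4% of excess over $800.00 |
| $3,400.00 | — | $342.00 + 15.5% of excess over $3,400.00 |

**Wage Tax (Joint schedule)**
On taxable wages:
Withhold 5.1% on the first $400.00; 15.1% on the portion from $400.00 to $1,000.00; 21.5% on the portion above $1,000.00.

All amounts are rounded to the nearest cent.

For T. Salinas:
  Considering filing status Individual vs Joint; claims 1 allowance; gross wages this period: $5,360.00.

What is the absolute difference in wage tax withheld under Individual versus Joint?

$398.40

Wage Tax (Individual): taxable = $5,360.00 − 1×$70.00 = $5,290.00
  $342.00 + 15.5% × ($5,290.00 − $3,400.00) = $342.00 + 15.5% × $1,890.00 = $634.95
Wage Tax (Joint): taxable = $5,360.00 − 1×$70.00 = $5,290.00
  $111.00 + 21.5% × ($5,290.00 − $1,000.00) = $111.00 + 21.5% × $4,290.00 = $1,033.35
Difference: |$634.95 − $1,033.35| = $398.40 (higher under Joint)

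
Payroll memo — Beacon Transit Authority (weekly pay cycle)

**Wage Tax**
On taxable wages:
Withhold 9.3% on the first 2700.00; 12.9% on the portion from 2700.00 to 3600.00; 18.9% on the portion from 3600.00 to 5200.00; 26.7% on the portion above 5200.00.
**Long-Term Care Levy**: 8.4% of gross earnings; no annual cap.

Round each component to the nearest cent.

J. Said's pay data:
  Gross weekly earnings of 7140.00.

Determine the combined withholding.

1787.34

Wage Tax: taxable = 7140.00
  669.60 + 26.7% × (7140.00 − 5200.00) = 669.60 + 26.7% × 1940.00 = 1187.58
Long-Term Care Levy: 8.4% × 7140.00 = 599.76
Total: 1187.58 + 599.76 = 1787.34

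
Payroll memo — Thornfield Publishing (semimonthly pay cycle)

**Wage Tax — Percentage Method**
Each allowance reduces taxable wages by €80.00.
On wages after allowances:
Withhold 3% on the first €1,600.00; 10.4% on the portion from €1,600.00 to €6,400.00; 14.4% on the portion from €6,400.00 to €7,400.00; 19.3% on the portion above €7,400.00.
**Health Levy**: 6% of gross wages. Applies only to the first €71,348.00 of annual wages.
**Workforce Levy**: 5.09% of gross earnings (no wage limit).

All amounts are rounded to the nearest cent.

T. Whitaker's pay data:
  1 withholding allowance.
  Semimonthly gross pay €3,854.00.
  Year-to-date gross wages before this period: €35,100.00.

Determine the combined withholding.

€701.51

Wage Tax: taxable = €3,854.00 − 1×€80.00 = €3,774.00
  €48.00 + 10.4% × (€3,774.00 − €1,600.00) = €48.00 + 10.4% × €2,174.00 = €274.10
Health Levy: 6% × €3,854.00 = €231.24
Workforce Levy: 5.09% × €3,854.00 = €196.17
Total: €274.10 + €231.24 + €196.17 = €701.51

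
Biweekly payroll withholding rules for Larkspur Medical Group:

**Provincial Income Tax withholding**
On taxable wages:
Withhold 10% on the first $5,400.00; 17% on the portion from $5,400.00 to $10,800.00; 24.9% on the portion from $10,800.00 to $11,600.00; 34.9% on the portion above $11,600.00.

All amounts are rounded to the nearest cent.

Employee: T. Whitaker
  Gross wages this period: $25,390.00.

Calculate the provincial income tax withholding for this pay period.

Provincial Income Tax: taxable = $25,390.00
  $1,657.20 + 34.9% × ($25,390.00 − $11,600.00) = $1,657.20 + 34.9% × $13,790.00 = $6,469.91

$6,469.91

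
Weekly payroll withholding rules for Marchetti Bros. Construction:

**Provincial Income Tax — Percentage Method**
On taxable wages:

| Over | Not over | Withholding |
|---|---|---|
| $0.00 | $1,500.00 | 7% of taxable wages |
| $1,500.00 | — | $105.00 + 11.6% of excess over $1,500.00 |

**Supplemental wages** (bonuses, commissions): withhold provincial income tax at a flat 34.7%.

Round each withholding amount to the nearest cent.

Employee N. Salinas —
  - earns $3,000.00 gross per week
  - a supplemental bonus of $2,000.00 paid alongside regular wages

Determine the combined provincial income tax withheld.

$973.00

Provincial Income Tax: taxable = $3,000.00
  $105.00 + 11.6% × ($3,000.00 − $1,500.00) = $105.00 + 11.6% × $1,500.00 = $279.00
Supplemental (34.7% flat on bonus): 34.7% × $2,000.00 = $694.00
Total provincial income tax: $279.00 + $694.00 = $973.00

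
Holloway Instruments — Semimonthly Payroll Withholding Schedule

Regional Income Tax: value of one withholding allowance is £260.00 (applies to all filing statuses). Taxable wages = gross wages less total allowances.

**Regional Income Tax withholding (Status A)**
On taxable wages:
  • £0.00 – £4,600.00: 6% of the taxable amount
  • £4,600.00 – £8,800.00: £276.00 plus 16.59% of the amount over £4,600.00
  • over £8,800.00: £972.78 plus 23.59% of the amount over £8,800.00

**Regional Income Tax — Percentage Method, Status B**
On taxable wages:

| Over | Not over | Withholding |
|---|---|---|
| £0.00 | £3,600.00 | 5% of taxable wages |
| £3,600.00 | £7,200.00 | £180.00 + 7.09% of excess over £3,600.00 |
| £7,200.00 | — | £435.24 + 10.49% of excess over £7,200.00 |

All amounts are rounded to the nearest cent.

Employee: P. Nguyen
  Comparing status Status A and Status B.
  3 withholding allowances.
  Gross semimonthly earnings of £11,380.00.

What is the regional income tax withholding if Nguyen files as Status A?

Regional Income Tax (Status A): taxable = £11,380.00 − 3×£260.00 = £10,600.00
  £972.78 + 23.59% × (£10,600.00 − £8,800.00) = £972.78 + 23.59% × £1,800.00 = £1,397.40

£1,397.40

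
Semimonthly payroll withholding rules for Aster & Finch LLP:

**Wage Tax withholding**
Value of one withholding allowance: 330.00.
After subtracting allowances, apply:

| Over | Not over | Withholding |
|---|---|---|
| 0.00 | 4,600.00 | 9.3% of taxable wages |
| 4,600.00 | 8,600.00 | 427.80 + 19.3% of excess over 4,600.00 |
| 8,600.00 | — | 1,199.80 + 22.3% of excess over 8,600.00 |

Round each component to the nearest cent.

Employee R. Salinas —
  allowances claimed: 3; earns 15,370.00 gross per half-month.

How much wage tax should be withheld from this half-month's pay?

Wage Tax: taxable = 15,370.00 − 3×330.00 = 14,380.00
  1,199.80 + 22.3% × (14,380.00 − 8,600.00) = 1,199.80 + 22.3% × 5,780.00 = 2,488.74

2,488.74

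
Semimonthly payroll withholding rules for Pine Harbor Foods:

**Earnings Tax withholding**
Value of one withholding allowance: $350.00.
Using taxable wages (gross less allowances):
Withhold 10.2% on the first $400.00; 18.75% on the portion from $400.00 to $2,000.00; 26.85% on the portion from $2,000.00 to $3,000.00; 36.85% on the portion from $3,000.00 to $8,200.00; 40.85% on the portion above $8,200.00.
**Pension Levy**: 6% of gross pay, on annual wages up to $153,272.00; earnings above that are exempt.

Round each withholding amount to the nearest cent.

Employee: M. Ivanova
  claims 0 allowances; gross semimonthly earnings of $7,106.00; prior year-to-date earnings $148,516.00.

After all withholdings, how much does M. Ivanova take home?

$4,698.28

Earnings Tax: taxable = $7,106.00
  $609.30 + 36.85% × ($7,106.00 − $3,000.00) = $609.30 + 36.85% × $4,106.00 = $2,122.36
Pension Levy: cap $153,272.00 − YTD $148,516.00 = $4,756.00 subject; 6% × $4,756.00 = $285.36
Total withheld: $2,122.36 + $285.36 = $2,407.72
Net pay: $7,106.00 − $2,407.72 = $4,698.28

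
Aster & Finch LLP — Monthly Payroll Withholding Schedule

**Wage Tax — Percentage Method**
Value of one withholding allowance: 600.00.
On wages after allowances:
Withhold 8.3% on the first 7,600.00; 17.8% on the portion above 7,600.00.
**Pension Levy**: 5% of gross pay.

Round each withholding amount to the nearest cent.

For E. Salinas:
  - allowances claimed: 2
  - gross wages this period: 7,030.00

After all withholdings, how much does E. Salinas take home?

Wage Tax: taxable = 7,030.00 − 2×600.00 = 5,830.00
  8.3% × 5,830.00 = 483.89
Pension Levy: 5% × 7,030.00 = 351.50
Total withheld: 483.89 + 351.50 = 835.39
Net pay: 7,030.00 − 835.39 = 6,194.61

6,194.61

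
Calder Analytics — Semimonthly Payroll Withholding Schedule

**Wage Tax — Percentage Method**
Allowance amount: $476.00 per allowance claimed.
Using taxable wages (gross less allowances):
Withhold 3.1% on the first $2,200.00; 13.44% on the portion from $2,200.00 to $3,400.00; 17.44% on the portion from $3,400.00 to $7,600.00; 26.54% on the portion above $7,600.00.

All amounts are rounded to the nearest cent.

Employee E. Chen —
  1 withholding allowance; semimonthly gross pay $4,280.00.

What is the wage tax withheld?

$299.94

Wage Tax: taxable = $4,280.00 − 1×$476.00 = $3,804.00
  $229.48 + 17.44% × ($3,804.00 − $3,400.00) = $229.48 + 17.44% × $404.00 = $299.94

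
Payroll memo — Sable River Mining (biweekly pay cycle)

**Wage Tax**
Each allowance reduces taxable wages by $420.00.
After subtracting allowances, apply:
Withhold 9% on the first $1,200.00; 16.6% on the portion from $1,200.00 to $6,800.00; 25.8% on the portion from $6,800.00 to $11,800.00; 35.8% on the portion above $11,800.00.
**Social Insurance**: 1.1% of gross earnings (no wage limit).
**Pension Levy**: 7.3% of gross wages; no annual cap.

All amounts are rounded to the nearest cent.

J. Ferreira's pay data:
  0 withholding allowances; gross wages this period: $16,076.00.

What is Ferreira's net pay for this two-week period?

$10,867.20

Wage Tax: taxable = $16,076.00
  $2,327.60 + 35.8% × ($16,076.00 − $11,800.00) = $2,327.60 + 35.8% × $4,276.00 = $3,858.41
Social Insurance: 1.1% × $16,076.00 = $176.84
Pension Levy: 7.3% × $16,076.00 = $1,173.55
Total withheld: $3,858.41 + $176.84 + $1,173.55 = $5,208.80
Net pay: $16,076.00 − $5,208.80 = $10,867.20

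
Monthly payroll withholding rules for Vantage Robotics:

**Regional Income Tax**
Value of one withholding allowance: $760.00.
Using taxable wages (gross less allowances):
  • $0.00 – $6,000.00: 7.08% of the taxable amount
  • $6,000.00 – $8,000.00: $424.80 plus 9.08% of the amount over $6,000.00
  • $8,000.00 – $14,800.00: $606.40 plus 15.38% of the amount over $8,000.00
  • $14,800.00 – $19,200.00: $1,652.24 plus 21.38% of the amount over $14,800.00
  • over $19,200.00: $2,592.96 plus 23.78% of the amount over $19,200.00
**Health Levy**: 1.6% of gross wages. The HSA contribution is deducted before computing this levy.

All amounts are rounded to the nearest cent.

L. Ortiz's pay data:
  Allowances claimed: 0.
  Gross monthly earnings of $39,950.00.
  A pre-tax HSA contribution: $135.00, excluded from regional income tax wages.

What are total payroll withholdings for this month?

Regional Income Tax: taxable = $39,950.00 − $135.00 = $39,815.00
  $2,592.96 + 23.78% × ($39,815.00 − $19,200.00) = $2,592.96 + 23.78% × $20,615.00 = $7,495.21
Health Levy: 1.6% × $39,815.00 = $637.04
Total: $7,495.21 + $637.04 = $8,132.25

$8,132.25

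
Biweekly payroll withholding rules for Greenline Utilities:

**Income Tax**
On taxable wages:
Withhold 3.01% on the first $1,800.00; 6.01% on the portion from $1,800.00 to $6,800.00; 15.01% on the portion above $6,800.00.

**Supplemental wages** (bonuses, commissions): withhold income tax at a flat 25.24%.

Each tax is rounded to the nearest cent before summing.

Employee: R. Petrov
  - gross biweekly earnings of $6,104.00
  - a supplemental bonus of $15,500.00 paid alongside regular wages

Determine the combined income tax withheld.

$4,225.05

Income Tax: taxable = $6,104.00
  $54.18 + 6.01% × ($6,104.00 − $1,800.00) = $54.18 + 6.01% × $4,304.00 = $312.85
Supplemental (25.24% flat on bonus): 25.24% × $15,500.00 = $3,912.20
Total income tax: $312.85 + $3,912.20 = $4,225.05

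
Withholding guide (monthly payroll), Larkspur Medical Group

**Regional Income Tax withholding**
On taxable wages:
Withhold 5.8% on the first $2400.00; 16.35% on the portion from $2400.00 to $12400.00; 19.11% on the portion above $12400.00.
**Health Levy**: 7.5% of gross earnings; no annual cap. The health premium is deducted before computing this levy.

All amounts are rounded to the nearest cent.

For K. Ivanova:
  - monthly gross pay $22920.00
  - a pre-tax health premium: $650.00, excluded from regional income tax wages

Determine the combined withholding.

$5330.61

Regional Income Tax: taxable = $22920.00 − $650.00 = $22270.00
  $1774.20 + 19.11% × ($22270.00 − $12400.00) = $1774.20 + 19.11% × $9870.00 = $3660.36
Health Levy: 7.5% × $22270.00 = $1670.25
Total: $3660.36 + $1670.25 = $5330.61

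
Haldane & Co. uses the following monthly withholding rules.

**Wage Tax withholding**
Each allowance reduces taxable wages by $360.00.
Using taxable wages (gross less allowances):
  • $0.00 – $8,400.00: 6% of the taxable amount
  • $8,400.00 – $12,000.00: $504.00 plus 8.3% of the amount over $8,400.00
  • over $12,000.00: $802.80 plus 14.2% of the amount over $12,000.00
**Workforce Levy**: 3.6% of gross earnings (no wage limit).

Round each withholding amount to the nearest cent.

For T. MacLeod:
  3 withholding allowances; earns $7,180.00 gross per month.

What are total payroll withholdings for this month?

Wage Tax: taxable = $7,180.00 − 3×$360.00 = $6,100.00
  6% × $6,100.00 = $366.00
Workforce Levy: 3.6% × $7,180.00 = $258.48
Total: $366.00 + $258.48 = $624.48

$624.48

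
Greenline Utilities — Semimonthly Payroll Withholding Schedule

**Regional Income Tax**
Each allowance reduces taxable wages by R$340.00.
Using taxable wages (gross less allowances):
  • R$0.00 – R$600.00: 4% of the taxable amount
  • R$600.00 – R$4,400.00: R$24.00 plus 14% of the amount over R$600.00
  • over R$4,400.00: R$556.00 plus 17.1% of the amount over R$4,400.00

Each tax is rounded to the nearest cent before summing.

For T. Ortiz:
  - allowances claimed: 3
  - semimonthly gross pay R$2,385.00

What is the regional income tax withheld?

Regional Income Tax: taxable = R$2,385.00 − 3×R$340.00 = R$1,365.00
  R$24.00 + 14% × (R$1,365.00 − R$600.00) = R$24.00 + 14% × R$765.00 = R$131.10

R$131.10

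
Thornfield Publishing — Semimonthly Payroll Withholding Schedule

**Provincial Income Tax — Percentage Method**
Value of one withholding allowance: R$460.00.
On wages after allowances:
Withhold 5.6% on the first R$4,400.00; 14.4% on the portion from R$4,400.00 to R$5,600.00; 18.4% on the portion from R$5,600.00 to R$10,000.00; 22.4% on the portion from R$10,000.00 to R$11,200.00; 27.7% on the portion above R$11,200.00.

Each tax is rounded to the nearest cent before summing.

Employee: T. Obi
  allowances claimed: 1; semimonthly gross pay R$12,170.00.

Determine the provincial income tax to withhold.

R$1,638.87

Provincial Income Tax: taxable = R$12,170.00 − 1×R$460.00 = R$11,710.00
  R$1,497.60 + 27.7% × (R$11,710.00 − R$11,200.00) = R$1,497.60 + 27.7% × R$510.00 = R$1,638.87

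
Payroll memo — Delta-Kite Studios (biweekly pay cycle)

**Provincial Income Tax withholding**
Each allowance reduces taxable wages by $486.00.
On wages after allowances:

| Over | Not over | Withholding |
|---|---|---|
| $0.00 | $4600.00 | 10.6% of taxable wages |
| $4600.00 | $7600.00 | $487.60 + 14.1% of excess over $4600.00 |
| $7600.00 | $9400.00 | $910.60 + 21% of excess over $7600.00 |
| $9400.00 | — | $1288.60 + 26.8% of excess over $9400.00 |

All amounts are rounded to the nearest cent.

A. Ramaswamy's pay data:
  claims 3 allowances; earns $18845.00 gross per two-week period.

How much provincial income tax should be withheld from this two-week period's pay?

Provincial Income Tax: taxable = $18845.00 − 3×$486.00 = $17387.00
  $1288.60 + 26.8% × ($17387.00 − $9400.00) = $1288.60 + 26.8% × $7987.00 = $3429.12

$3429.12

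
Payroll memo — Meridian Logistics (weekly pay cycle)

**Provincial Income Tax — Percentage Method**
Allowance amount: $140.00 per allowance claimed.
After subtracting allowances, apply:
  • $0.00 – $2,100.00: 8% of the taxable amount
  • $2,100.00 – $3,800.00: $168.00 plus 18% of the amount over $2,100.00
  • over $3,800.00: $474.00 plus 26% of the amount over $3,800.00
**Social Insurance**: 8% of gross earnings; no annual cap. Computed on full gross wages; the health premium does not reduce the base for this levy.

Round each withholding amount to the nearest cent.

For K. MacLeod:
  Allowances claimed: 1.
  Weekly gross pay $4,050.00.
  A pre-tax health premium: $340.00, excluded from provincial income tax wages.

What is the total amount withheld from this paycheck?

Provincial Income Tax: taxable = $4,050.00 − $340.00 − 1×$140.00 = $3,570.00
  $168.00 + 18% × ($3,570.00 − $2,100.00) = $168.00 + 18% × $1,470.00 = $432.60
Social Insurance: 8% × $4,050.00 = $324.00
Total: $432.60 + $324.00 = $756.60

$756.60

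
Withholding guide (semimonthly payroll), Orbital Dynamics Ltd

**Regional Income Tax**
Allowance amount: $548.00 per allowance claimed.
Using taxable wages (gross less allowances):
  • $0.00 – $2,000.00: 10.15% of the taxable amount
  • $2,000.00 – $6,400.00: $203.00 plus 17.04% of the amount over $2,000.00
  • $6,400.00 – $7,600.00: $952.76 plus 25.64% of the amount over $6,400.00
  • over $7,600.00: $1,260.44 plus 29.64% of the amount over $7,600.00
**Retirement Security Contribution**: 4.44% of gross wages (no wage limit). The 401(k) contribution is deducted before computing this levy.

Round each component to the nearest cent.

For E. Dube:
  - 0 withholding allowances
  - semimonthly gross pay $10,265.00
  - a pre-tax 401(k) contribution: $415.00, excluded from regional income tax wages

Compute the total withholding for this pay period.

$2,364.68

Regional Income Tax: taxable = $10,265.00 − $415.00 = $9,850.00
  $1,260.44 + 29.64% × ($9,850.00 − $7,600.00) = $1,260.44 + 29.64% × $2,250.00 = $1,927.34
Retirement Security Contribution: 4.44% × $9,850.00 = $437.34
Total: $1,927.34 + $437.34 = $2,364.68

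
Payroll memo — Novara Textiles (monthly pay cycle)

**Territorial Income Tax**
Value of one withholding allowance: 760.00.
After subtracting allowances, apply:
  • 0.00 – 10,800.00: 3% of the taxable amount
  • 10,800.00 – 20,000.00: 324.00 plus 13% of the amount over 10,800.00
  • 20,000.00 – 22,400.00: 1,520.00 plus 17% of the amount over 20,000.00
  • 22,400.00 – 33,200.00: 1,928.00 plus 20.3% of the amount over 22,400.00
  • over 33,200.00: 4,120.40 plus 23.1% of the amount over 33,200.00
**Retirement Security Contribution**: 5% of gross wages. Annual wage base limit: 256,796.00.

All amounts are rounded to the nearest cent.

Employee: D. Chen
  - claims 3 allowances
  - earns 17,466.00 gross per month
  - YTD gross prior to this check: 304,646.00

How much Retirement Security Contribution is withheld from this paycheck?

0.00

Retirement Security Contribution: YTD 304,646.00 ≥ cap 256,796.00 → 0.00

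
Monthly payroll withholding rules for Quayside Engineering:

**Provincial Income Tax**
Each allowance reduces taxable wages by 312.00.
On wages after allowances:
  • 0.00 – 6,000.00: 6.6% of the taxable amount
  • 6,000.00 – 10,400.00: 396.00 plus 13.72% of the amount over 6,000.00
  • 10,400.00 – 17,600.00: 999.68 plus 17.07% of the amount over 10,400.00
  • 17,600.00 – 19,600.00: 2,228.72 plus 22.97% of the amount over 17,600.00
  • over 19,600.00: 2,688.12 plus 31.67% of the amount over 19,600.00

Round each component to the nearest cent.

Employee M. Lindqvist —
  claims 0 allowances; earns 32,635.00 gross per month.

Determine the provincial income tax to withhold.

Provincial Income Tax: taxable = 32,635.00
  2,688.12 + 31.67% × (32,635.00 − 19,600.00) = 2,688.12 + 31.67% × 13,035.00 = 6,816.30

6,816.30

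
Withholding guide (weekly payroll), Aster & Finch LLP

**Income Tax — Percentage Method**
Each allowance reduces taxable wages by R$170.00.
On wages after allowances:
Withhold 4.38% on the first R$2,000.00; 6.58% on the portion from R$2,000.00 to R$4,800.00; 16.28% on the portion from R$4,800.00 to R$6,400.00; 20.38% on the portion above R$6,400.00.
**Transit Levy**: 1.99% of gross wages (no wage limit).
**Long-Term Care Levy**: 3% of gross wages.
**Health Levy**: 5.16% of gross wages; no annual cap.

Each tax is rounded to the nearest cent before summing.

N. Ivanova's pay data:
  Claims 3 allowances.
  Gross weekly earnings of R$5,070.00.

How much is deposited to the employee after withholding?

R$4,299.35

Income Tax: taxable = R$5,070.00 − 3×R$170.00 = R$4,560.00
  R$87.60 + 6.58% × (R$4,560.00 − R$2,000.00) = R$87.60 + 6.58% × R$2,560.00 = R$256.05
Transit Levy: 1.99% × R$5,070.00 = R$100.89
Long-Term Care Levy: 3% × R$5,070.00 = R$152.10
Health Levy: 5.16% × R$5,070.00 = R$261.61
Total withheld: R$256.05 + R$100.89 + R$152.10 + R$261.61 = R$770.65
Net pay: R$5,070.00 − R$770.65 = R$4,299.35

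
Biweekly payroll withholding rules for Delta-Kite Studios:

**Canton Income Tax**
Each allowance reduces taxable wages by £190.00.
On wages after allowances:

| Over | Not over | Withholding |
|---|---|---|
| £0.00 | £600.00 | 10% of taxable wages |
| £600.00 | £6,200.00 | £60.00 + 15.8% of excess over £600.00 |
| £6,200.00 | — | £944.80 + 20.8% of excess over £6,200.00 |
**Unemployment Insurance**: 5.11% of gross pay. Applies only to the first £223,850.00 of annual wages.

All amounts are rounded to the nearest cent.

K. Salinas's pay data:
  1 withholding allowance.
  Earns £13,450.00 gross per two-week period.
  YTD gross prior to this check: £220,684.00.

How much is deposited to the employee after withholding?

£10,874.94

Canton Income Tax: taxable = £13,450.00 − 1×£190.00 = £13,260.00
  £944.80 + 20.8% × (£13,260.00 − £6,200.00) = £944.80 + 20.8% × £7,060.00 = £2,413.28
Unemployment Insurance: cap £223,850.00 − YTD £220,684.00 = £3,166.00 subject; 5.11% × £3,166.00 = £161.78
Total withheld: £2,413.28 + £161.78 = £2,575.06
Net pay: £13,450.00 − £2,575.06 = £10,874.94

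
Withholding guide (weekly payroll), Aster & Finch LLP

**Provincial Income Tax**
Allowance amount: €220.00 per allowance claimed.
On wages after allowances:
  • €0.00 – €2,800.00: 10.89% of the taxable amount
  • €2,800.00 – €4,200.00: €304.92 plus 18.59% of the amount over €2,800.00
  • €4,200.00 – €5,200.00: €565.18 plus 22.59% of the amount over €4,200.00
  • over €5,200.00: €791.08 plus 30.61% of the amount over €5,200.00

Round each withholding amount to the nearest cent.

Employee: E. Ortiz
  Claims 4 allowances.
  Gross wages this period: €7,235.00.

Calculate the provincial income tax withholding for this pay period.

€1,144.63

Provincial Income Tax: taxable = €7,235.00 − 4×€220.00 = €6,355.00
  €791.08 + 30.61% × (€6,355.00 − €5,200.00) = €791.08 + 30.61% × €1,155.00 = €1,144.63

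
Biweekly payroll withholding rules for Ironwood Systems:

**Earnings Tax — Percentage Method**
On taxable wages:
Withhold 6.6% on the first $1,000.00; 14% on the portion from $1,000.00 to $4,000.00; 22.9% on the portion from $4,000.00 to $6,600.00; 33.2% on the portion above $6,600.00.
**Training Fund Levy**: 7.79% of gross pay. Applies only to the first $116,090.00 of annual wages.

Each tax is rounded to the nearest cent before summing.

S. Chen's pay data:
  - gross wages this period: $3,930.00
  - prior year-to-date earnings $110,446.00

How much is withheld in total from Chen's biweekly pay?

Earnings Tax: taxable = $3,930.00
  $66.00 + 14% × ($3,930.00 − $1,000.00) = $66.00 + 14% × $2,930.00 = $476.20
Training Fund Levy: 7.79% × $3,930.00 = $306.15
Total: $476.20 + $306.15 = $782.35

$782.35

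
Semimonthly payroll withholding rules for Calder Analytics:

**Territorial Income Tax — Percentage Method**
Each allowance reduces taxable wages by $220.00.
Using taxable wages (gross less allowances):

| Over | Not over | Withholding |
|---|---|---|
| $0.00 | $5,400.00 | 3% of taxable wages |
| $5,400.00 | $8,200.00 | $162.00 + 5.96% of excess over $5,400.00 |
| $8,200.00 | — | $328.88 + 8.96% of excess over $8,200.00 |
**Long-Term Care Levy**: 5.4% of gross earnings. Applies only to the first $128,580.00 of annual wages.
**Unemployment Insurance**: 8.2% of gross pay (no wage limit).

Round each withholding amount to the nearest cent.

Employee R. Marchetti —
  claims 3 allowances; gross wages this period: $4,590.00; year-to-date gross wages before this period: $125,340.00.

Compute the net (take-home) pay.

$3,920.76

Territorial Income Tax: taxable = $4,590.00 − 3×$220.00 = $3,930.00
  3% × $3,930.00 = $117.90
Long-Term Care Levy: cap $128,580.00 − YTD $125,340.00 = $3,240.00 subject; 5.4% × $3,240.00 = $174.96
Unemployment Insurance: 8.2% × $4,590.00 = $376.38
Total withheld: $117.90 + $174.96 + $376.38 = $669.24
Net pay: $4,590.00 − $669.24 = $3,920.76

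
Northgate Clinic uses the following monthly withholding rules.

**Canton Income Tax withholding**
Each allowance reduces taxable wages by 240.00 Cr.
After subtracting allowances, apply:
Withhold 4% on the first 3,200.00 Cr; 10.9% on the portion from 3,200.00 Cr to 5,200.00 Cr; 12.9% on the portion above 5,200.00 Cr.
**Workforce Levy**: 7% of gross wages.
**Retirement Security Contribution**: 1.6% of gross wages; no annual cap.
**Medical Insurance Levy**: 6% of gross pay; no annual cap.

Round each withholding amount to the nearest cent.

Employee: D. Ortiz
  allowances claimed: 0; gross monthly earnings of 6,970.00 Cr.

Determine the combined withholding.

1,591.95 Cr

Canton Income Tax: taxable = 6,970.00 Cr
  346.00 Cr + 12.9% × (6,970.00 Cr − 5,200.00 Cr) = 346.00 Cr + 12.9% × 1,770.00 Cr = 574.33 Cr
Workforce Levy: 7% × 6,970.00 Cr = 487.90 Cr
Retirement Security Contribution: 1.6% × 6,970.00 Cr = 111.52 Cr
Medical Insurance Levy: 6% × 6,970.00 Cr = 418.20 Cr
Total: 574.33 Cr + 487.90 Cr + 111.52 Cr + 418.20 Cr = 1,591.95 Cr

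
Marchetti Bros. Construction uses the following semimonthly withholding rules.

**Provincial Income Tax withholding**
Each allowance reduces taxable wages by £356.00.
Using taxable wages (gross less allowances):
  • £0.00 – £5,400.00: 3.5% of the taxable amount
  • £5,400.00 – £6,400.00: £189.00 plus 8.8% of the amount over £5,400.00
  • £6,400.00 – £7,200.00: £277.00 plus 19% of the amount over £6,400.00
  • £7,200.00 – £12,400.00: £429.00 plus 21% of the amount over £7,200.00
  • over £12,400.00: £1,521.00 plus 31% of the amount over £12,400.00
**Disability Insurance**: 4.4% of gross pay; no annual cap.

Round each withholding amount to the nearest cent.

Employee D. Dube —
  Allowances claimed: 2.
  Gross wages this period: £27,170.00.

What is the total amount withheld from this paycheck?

Provincial Income Tax: taxable = £27,170.00 − 2×£356.00 = £26,458.00
  £1,521.00 + 31% × (£26,458.00 − £12,400.00) = £1,521.00 + 31% × £14,058.00 = £5,878.98
Disability Insurance: 4.4% × £27,170.00 = £1,195.48
Total: £5,878.98 + £1,195.48 = £7,074.46

£7,074.46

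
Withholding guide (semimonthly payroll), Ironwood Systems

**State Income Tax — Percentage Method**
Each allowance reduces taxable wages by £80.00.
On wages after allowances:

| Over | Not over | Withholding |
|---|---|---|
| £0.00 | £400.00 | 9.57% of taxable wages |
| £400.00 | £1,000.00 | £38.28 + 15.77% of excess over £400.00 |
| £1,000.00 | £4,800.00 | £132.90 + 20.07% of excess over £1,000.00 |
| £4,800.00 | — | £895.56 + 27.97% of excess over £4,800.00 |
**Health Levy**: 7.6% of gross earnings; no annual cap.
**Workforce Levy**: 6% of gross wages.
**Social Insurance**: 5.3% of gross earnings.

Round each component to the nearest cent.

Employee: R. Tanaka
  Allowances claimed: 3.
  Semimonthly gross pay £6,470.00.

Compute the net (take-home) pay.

State Income Tax: taxable = £6,470.00 − 3×£80.00 = £6,230.00
  £895.56 + 27.97% × (£6,230.00 − £4,800.00) = £895.56 + 27.97% × £1,430.00 = £1,295.53
Health Levy: 7.6% × £6,470.00 = £491.72
Workforce Levy: 6% × £6,470.00 = £388.20
Social Insurance: 5.3% × £6,470.00 = £342.91
Total withheld: £1,295.53 + £491.72 + £388.20 + £342.91 = £2,518.36
Net pay: £6,470.00 − £2,518.36 = £3,951.64

£3,951.64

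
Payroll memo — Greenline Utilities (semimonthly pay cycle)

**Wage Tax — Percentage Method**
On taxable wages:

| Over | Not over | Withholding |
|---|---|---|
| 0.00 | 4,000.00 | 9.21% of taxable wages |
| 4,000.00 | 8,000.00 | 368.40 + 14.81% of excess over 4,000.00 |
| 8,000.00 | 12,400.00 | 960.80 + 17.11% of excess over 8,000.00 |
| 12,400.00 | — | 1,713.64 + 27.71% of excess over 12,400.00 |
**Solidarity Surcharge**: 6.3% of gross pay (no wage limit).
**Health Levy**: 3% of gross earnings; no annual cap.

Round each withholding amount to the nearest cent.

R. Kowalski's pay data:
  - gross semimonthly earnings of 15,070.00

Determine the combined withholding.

3,855.01

Wage Tax: taxable = 15,070.00
  1,713.64 + 27.71% × (15,070.00 − 12,400.00) = 1,713.64 + 27.71% × 2,670.00 = 2,453.50
Solidarity Surcharge: 6.3% × 15,070.00 = 949.41
Health Levy: 3% × 15,070.00 = 452.10
Total: 2,453.50 + 949.41 + 452.10 = 3,855.01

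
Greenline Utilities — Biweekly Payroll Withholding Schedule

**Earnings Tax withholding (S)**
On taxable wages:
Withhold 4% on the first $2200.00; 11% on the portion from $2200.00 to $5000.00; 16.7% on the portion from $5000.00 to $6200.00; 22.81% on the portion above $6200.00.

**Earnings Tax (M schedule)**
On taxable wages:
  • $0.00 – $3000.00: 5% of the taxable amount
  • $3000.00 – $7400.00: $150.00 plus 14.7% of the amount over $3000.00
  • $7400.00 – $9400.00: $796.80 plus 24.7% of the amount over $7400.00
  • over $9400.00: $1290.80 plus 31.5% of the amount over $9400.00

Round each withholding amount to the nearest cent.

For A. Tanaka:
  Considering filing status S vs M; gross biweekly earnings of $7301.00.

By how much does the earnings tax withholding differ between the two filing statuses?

Earnings Tax (S): taxable = $7301.00
  $596.40 + 22.81% × ($7301.00 − $6200.00) = $596.40 + 22.81% × $1101.00 = $847.54
Earnings Tax (M): taxable = $7301.00
  $150.00 + 14.7% × ($7301.00 − $3000.00) = $150.00 + 14.7% × $4301.00 = $782.25
Difference: |$847.54 − $782.25| = $65.29 (higher under S)

$65.29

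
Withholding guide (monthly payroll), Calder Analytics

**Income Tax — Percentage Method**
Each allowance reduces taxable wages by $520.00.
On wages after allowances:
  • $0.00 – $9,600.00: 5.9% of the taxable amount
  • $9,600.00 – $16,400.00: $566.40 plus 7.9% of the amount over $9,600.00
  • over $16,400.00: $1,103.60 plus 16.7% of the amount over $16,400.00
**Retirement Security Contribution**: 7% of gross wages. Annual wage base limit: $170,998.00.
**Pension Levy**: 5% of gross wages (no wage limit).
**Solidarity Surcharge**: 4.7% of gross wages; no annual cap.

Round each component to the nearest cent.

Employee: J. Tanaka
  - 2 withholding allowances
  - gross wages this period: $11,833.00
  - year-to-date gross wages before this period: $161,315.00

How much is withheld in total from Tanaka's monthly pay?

Income Tax: taxable = $11,833.00 − 2×$520.00 = $10,793.00
  $566.40 + 7.9% × ($10,793.00 − $9,600.00) = $566.40 + 7.9% × $1,193.00 = $660.65
Retirement Security Contribution: cap $170,998.00 − YTD $161,315.00 = $9,683.00 subject; 7% × $9,683.00 = $677.81
Pension Levy: 5% × $11,833.00 = $591.65
Solidarity Surcharge: 4.7% × $11,833.00 = $556.15
Total: $660.65 + $677.81 + $591.65 + $556.15 = $2,486.26

$2,486.26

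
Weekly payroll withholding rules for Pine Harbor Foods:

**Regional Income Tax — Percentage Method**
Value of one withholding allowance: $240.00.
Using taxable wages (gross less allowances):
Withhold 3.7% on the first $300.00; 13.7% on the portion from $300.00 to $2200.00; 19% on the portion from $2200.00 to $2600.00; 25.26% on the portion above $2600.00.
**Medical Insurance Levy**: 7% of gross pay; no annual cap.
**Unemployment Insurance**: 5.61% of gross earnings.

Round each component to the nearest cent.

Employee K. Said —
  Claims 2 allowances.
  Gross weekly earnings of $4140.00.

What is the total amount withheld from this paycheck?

Regional Income Tax: taxable = $4140.00 − 2×$240.00 = $3660.00
  $347.40 + 25.26% × ($3660.00 − $2600.00) = $347.40 + 25.26% × $1060.00 = $615.16
Medical Insurance Levy: 7% × $4140.00 = $289.80
Unemployment Insurance: 5.61% × $4140.00 = $232.25
Total: $615.16 + $289.80 + $232.25 = $1137.21

$1137.21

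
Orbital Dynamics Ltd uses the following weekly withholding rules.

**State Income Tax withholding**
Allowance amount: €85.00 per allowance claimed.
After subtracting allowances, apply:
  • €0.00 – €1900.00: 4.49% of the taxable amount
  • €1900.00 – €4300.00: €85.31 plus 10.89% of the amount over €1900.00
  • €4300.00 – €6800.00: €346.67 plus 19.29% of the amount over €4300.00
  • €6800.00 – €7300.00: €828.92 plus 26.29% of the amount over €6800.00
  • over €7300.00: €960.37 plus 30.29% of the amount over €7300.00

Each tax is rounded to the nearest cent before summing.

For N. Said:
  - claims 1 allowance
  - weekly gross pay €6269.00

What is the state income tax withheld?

State Income Tax: taxable = €6269.00 − 1×€85.00 = €6184.00
  €346.67 + 19.29% × (€6184.00 − €4300.00) = €346.67 + 19.29% × €1884.00 = €710.09

€710.09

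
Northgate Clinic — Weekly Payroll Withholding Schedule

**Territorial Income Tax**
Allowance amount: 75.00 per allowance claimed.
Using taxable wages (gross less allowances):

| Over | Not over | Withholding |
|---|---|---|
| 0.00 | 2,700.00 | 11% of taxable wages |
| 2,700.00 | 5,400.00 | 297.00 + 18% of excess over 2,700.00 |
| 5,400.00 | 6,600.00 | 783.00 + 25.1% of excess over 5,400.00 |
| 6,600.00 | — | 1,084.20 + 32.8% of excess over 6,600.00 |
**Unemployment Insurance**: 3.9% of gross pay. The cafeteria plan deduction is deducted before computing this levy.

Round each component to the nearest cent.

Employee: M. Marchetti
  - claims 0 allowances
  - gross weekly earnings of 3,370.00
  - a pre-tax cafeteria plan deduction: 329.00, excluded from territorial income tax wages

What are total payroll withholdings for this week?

476.98

Territorial Income Tax: taxable = 3,370.00 − 329.00 = 3,041.00
  297.00 + 18% × (3,041.00 − 2,700.00) = 297.00 + 18% × 341.00 = 358.38
Unemployment Insurance: 3.9% × 3,041.00 = 118.60
Total: 358.38 + 118.60 = 476.98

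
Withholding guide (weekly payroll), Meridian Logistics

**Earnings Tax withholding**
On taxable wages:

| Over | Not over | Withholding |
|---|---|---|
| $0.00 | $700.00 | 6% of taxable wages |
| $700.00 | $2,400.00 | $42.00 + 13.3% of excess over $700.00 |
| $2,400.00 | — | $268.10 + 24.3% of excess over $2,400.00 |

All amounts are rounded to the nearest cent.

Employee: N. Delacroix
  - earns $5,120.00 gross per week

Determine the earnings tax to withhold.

$929.06

Earnings Tax: taxable = $5,120.00
  $268.10 + 24.3% × ($5,120.00 − $2,400.00) = $268.10 + 24.3% × $2,720.00 = $929.06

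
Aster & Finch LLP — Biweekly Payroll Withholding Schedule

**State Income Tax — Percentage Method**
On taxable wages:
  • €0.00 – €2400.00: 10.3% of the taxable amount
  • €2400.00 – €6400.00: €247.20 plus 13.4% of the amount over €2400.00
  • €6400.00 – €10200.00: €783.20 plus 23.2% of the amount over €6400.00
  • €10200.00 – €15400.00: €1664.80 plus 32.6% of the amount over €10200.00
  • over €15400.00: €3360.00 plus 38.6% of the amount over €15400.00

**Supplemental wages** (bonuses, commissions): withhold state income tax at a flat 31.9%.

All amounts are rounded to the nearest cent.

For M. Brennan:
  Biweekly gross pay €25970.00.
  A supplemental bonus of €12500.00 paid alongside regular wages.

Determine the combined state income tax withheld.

State Income Tax: taxable = €25970.00
  €3360.00 + 38.6% × (€25970.00 − €15400.00) = €3360.00 + 38.6% × €10570.00 = €7440.02
Supplemental (31.9% flat on bonus): 31.9% × €12500.00 = €3987.50
Total state income tax: €7440.02 + €3987.50 = €11427.52

€11427.52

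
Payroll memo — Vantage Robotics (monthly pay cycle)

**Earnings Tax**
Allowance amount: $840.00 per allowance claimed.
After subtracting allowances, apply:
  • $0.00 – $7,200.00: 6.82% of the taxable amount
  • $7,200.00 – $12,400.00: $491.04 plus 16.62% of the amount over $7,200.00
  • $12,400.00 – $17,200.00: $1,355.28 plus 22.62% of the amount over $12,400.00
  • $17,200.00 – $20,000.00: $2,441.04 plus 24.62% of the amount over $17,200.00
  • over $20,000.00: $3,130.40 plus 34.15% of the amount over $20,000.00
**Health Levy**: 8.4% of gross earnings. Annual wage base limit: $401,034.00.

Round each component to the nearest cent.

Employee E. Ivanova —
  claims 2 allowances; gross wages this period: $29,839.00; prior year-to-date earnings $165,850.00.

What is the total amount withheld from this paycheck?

Earnings Tax: taxable = $29,839.00 − 2×$840.00 = $28,159.00
  $3,130.40 + 34.15% × ($28,159.00 − $20,000.00) = $3,130.40 + 34.15% × $8,159.00 = $5,916.70
Health Levy: 8.4% × $29,839.00 = $2,506.48
Total: $5,916.70 + $2,506.48 = $8,423.18

$8,423.18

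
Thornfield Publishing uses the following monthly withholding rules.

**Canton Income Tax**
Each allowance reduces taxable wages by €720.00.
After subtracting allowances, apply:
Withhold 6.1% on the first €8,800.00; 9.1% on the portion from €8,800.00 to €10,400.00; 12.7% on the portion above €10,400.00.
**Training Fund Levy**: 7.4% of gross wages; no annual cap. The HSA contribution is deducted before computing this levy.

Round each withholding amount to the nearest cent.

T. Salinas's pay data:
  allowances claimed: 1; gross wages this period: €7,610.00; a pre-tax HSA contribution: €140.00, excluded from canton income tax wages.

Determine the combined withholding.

€964.53

Canton Income Tax: taxable = €7,610.00 − €140.00 − 1×€720.00 = €6,750.00
  6.1% × €6,750.00 = €411.75
Training Fund Levy: 7.4% × €7,470.00 = €552.78
Total: €411.75 + €552.78 = €964.53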